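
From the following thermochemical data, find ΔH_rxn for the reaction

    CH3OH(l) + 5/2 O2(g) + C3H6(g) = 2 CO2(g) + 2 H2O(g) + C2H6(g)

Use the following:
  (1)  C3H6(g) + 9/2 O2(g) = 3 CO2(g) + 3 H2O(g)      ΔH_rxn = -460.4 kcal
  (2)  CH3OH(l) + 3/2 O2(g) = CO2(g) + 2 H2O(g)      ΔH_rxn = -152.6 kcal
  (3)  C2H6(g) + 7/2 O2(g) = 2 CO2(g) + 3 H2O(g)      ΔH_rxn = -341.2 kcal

(1) as written (C3H6(g) already on the reactant side): -460.4 kcal
(2) as written (CH3OH(l) already on the reactant side): -152.6 kcal
(3) reversed (C2H6(g) must end up as a product): +341.2 kcal
ΔH_rxn = (1)·(-460.4) + (1)·(-152.6) + (-1)·(-341.2) = -271.8 kcal

ΔH_rxn = -271.8 kcal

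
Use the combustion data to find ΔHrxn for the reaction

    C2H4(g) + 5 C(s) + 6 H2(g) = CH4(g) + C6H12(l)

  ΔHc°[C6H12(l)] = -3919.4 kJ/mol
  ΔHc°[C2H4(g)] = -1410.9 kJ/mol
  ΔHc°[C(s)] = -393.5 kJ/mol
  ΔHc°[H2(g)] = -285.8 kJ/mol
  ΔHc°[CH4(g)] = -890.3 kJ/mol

With combustion enthalpies, reactants minus products:
= [1·(-1410.9) + 5·(-393.5) + 6·(-285.8)] − [1·(-890.3) + 1·(-3919.4)]
= -283.5 kJ/mol

ΔHrxn = -283.5 kJ/mol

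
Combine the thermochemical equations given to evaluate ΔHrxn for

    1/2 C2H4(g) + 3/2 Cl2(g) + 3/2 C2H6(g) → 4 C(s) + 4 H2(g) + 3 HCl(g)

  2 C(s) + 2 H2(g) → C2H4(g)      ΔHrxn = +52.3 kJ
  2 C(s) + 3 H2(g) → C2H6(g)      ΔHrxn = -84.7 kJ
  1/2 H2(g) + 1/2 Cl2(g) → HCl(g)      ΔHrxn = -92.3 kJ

ΔHrxn = -176.0 kJ

equation 1 reversed and × 1/2: (-1/2)·(+52.3) = -26.15 kJ
equation 2 reversed and × 3/2: (-3/2)·(-84.7) = +127.05 kJ
equation 3 × 3: (3)·(-92.3) = -276.9 kJ
ΔHrxn = (-26.15) + (+127.05) + (-276.9) = -176.0 kJ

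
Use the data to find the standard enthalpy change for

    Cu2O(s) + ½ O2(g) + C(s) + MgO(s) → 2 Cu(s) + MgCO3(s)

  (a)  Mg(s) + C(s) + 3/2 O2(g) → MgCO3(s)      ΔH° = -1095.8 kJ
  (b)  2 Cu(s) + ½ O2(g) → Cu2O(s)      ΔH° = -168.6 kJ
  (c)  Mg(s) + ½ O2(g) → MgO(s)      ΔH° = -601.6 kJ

(a) as written: -1095.8 kJ
(b) reversed: +168.6 kJ
(c) reversed: +601.6 kJ
ΔH° = (-1095.8) + (+168.6) + (+601.6) = -325.6 kJ

ΔH° = -325.6 kJ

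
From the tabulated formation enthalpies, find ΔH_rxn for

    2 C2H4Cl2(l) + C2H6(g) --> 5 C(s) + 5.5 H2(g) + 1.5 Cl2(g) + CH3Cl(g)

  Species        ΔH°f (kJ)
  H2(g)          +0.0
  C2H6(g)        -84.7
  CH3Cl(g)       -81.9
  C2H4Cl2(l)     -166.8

ΔH°rxn = Σ nΔHf°(products) − Σ nΔHf°(reactants).
Products: 5·(+0.0) + 11/2·(+0.0) + 3/2·(+0.0) + 1·(-81.9) = -81.9
Reactants: 2·(-166.8) + 1·(-84.7) = -418.3
ΔH_rxn = (-81.9) − (-418.3) = 336.4 kJ

ΔH_rxn = 336.4 kJ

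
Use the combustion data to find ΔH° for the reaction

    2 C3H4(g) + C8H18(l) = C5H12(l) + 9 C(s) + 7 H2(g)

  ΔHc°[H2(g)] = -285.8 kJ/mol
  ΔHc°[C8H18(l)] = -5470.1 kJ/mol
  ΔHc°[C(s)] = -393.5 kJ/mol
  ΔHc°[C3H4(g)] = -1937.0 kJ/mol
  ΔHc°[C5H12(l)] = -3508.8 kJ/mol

ΔH° = -293.2 kJ/mol

Using ΔH = Σ nΔHc°(reactants) − Σ nΔHc°(products):
= [2·(-1937.0) + 1·(-5470.1)] − [1·(-3508.8) + 9·(-393.5) + 7·(-285.8)]
= -293.2 kJ/mol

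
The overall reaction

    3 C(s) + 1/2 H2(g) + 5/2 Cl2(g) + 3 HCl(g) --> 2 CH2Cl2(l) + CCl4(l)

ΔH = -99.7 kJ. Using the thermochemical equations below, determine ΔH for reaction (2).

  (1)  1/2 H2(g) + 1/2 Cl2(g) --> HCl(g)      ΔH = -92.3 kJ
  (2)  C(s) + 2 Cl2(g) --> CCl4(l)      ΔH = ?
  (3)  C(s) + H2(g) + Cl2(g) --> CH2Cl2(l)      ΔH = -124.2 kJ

ΔH = -128.2 kJ

(1) reversed and × 3: (-3)·(-92.3) = +276.9 kJ
(2) as written: contributes x
(3) × 2: (2)·(-124.2) = -248.4 kJ
-99.7 = (+276.9) + (-248.4) + x
x = (-99.7 − (+28.5)) / (1) = -128.2 kJ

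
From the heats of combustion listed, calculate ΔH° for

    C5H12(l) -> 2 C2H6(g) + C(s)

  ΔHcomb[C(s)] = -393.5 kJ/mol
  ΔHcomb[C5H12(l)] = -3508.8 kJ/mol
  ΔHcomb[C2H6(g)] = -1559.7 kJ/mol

Using ΔH = Σ nΔHc°(reactants) − Σ nΔHc°(products):
= [1·(-3508.8)] − [2·(-1559.7) + 1·(-393.5)]
= 4.1 kJ/mol

ΔH° = 4.1 kJ/mol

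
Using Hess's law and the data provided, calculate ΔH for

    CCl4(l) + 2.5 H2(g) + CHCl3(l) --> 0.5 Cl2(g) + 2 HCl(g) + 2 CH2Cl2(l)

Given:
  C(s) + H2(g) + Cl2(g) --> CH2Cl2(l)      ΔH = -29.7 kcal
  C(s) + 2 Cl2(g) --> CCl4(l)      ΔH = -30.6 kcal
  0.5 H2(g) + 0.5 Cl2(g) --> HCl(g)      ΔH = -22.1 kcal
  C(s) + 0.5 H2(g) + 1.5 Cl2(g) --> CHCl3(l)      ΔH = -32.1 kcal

ΔH = -40.9 kcal

equation 1 × 2: (2)·(-29.7) = -59.4 kcal
equation 2 reversed: +30.6 kcal
equation 3 × 2: (2)·(-22.1) = -44.2 kcal
equation 4 reversed: +32.1 kcal
ΔH = (-59.4) + (+30.6) + (-44.2) + (+32.1) = -40.9 kcal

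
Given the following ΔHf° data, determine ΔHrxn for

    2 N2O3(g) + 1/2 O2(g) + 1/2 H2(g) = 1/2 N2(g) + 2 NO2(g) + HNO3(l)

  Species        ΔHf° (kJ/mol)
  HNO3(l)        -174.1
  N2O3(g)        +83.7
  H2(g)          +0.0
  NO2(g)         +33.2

Products: 1/2·(+0.0) + 2·(+33.2) + 1·(-174.1) = -107.7
Reactants: 2·(+83.7) + 1/2·(+0.0) + 1/2·(+0.0) = +167.4
ΔHrxn = (-107.7) − (+167.4) = -275.1 kJ/mol

ΔHrxn = -275.1 kJ/mol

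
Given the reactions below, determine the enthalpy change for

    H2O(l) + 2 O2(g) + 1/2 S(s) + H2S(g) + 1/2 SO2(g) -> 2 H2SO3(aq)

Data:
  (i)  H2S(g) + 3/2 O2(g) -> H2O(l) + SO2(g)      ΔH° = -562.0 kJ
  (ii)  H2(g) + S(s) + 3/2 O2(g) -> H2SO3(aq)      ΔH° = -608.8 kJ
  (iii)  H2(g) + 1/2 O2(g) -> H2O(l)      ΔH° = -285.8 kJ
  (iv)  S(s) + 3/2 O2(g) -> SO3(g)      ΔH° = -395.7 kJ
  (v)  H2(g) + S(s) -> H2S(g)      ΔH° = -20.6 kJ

ΔH° = -762.8 kJ

(i) reversed and × 1/2 (SO2(g) must end up as a reactant; ×1/2 to match 1/2 SO2(g) in the target): (-1/2)·(-562.0) = +281.0 kJ
(ii) × 2 (×2 to match 2 H2SO3(aq) in the target): (2)·(-608.8) = -1217.6 kJ
(iii) reversed and × 1/2: (-1/2)·(-285.8) = +142.9 kJ
(iv): not needed (SO3(g) appears nowhere else).
(v) reversed and × 3/2: (-3/2)·(-20.6) = +30.9 kJ
Since enthalpy is a state function, ΔH° = (+281.0) + (-1217.6) + (+142.9) + (+30.9) = -762.8 kJ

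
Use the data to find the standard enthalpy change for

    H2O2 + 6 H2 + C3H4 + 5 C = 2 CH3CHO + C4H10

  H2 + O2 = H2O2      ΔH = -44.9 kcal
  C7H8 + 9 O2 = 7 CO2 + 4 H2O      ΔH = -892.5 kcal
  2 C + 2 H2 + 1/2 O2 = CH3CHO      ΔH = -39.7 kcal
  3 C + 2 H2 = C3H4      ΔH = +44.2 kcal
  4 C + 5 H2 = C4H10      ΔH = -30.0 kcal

ΔH = -108.7 kcal

equation 1 reversed (reverse to put H2O2 on the reactant side): +44.9 kcal
equation 2: not needed (C7H8 appears nowhere else).
equation 3 × 2 (×2 to match 2 CH3CHO in the target): (2)·(-39.7) = -79.4 kcal
equation 4 reversed (reverse to put C3H4 on the reactant side): -44.2 kcal
equation 5 as written (C4H10 already on the product side): -30.0 kcal
Summing the manipulated equations, ΔH = (-1)·(-44.9) + (2)·(-39.7) + (-1)·(+44.2) + (1)·(-30.0) = -108.7 kcal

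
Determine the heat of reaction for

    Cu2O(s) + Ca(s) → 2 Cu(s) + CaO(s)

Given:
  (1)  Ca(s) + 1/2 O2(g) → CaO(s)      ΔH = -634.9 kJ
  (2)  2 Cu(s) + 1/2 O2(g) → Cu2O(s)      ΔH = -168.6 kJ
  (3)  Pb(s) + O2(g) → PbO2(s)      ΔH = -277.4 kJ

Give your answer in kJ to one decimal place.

ΔH = -466.3 kJ

(1) as written: -634.9 kJ
(2) reversed: +168.6 kJ
(3): not needed.
Since enthalpy is a state function, ΔH = (1)·(-634.9) + (-1)·(-168.6) = -466.3 kJ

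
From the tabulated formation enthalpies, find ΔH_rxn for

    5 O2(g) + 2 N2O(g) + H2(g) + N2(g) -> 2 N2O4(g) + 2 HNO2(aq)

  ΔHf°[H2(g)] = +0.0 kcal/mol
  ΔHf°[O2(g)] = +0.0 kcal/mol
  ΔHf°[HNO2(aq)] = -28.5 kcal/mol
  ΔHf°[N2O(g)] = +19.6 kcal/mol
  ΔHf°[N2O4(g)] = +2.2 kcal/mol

ΔH_rxn = -91.8 kcal/mol

ΔH°rxn = Σ nΔHf°(products) − Σ nΔHf°(reactants).
Products: 2·(+2.2) + 2·(-28.5) = -52.6
Reactants: 5·(+0.0) + 2·(+19.6) + 1·(+0.0) + 1·(+0.0) = +39.2
ΔH_rxn = (-52.6) − (+39.2) = -91.8 kcal/mol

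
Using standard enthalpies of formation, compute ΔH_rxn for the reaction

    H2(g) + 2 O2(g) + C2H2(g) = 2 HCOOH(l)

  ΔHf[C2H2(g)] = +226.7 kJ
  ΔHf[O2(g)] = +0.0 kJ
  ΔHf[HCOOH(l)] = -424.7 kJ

Products: 2·(-424.7) = -849.4
Reactants: 1·(+0.0) + 2·(+0.0) + 1·(+226.7) = +226.7
ΔH_rxn = (-849.4) − (+226.7) = -1076.1 kJ

ΔH_rxn = -1076.1 kJ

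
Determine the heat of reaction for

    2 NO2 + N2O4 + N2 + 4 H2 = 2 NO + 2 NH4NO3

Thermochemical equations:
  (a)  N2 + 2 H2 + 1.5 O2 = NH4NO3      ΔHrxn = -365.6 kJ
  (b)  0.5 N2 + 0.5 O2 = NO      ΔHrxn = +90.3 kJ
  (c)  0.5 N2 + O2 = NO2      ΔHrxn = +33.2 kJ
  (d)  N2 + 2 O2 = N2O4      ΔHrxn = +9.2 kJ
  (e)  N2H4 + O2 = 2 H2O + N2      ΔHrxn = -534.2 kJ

ΔHrxn = -626.2 kJ

(a) × 2: (2)·(-365.6) = -731.2 kJ
(b) × 2: (2)·(+90.3) = +180.6 kJ
(c) reversed and × 2: (-2)·(+33.2) = -66.4 kJ
(d) reversed: -9.2 kJ
(e): not needed.
ΔHrxn = (-731.2) + (+180.6) + (-66.4) + (-9.2) = -626.2 kJ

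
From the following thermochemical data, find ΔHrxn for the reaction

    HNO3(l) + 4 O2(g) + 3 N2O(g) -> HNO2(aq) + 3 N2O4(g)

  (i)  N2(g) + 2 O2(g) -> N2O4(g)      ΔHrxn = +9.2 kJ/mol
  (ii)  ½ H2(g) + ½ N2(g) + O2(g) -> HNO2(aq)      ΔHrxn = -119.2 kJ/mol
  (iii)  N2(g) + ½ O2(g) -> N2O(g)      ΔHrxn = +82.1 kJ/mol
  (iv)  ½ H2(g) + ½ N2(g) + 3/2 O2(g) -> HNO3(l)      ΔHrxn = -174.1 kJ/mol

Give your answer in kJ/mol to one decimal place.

ΔHrxn = -163.8 kJ/mol

(i) × 3 (scale by 3 for the 3 N2O4(g)): (3)·(+9.2) = +27.6 kJ/mol
(ii) as written (HNO2(aq) already on the product side): -119.2 kJ/mol
(iii) reversed and × 3 (N2O(g) must end up as a reactant; ×3 to match 3 N2O(g) in the target): (-3)·(+82.1) = -246.3 kJ/mol
(iv) reversed (reverse to put HNO3(l) on the reactant side): +174.1 kJ/mol
Summing the manipulated equations, ΔHrxn = (+27.6) + (-119.2) + (-246.3) + (+174.1) = -163.8 kJ/mol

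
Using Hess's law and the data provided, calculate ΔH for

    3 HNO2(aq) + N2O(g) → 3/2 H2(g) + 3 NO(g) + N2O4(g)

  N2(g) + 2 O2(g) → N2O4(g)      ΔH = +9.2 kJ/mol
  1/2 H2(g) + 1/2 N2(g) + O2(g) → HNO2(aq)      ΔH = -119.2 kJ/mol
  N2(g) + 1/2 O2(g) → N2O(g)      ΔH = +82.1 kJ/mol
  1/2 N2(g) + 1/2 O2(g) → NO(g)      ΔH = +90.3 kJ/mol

ΔH = 555.6 kJ/mol

equation 1 as written (N2O4(g) already on the product side): +9.2 kJ/mol
equation 2 reversed and × 3 (HNO2(aq) must end up as a reactant; scale by 3 for the 3 HNO2(aq)): (-3)·(-119.2) = +357.6 kJ/mol
equation 3 reversed (reverse to put N2O(g) on the reactant side): -82.1 kJ/mol
equation 4 × 3 (scale by 3 for the 3 NO(g)): (3)·(+90.3) = +270.9 kJ/mol
ΔH = (1)·(+9.2) + (-3)·(-119.2) + (-1)·(+82.1) + (3)·(+90.3) = 555.6 kJ/mol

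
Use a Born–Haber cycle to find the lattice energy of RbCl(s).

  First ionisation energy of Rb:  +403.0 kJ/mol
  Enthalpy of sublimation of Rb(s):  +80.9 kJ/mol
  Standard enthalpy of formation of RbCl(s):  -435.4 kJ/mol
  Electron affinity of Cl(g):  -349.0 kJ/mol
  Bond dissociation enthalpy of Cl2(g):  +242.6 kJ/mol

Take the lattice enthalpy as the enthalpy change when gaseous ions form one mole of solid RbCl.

U = -691.6 kJ/mol

ΔHf° = 1·ΔHsub + 1·(ΣIE) + 1/2·D(Cl2) + 1·EA + U
-435.4 = 1·(+80.9) + 1·(+403.0) + 1/2·(+242.6) + 1·(-349.0) + U
U = -435.4 − (+256.2) = -691.6 kJ/mol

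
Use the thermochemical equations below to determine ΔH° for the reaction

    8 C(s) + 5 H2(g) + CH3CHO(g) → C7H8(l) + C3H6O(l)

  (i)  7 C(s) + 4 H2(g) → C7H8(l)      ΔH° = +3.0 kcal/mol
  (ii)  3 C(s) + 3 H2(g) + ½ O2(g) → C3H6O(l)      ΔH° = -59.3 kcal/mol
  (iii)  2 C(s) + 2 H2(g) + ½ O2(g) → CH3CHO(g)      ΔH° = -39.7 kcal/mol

(i) as written (C7H8(l) already on the product side): +3.0 kcal/mol
(ii) as written (C3H6O(l) already on the product side): -59.3 kcal/mol
(iii) reversed (CH3CHO(g) must end up as a reactant): +39.7 kcal/mol
ΔH° = (+3.0) + (-59.3) + (+39.7) = -16.6 kcal/mol

ΔH° = -16.6 kcal/mol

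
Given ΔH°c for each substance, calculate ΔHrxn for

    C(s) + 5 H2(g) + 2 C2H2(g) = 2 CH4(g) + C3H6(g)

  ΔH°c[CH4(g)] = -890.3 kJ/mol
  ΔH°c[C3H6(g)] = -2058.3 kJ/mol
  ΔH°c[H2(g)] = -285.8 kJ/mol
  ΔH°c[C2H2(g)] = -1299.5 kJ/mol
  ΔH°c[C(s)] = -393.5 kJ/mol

ΔHrxn = -582.6 kJ/mol

With combustion enthalpies, reactants minus products:
= [1·(-393.5) + 5·(-285.8) + 2·(-1299.5)] − [2·(-890.3) + 1·(-2058.3)]
= -582.6 kJ/mol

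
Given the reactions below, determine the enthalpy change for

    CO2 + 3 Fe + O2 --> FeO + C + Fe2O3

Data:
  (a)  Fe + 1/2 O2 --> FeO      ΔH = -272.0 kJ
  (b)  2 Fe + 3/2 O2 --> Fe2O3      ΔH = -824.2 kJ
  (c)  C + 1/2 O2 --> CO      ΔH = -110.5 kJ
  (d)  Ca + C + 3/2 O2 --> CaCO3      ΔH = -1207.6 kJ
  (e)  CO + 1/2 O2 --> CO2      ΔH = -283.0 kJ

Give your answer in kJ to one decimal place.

(a) as written: -272.0 kJ
(b) as written: -824.2 kJ
(c) reversed: +110.5 kJ
(d): not needed.
(e) reversed: +283.0 kJ
Summing the manipulated equations, ΔH = (-272.0) + (-824.2) + (+110.5) + (+283.0) = -702.7 kJ

ΔH = -702.7 kJ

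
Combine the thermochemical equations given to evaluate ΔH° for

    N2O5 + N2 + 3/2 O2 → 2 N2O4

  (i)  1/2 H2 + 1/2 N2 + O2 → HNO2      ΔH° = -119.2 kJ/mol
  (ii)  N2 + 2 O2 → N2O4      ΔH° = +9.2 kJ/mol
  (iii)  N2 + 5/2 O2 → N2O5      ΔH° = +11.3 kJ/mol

ΔH° = 7.1 kJ/mol

(i): not needed.
(ii) × 2: (2)·(+9.2) = +18.4 kJ/mol
(iii) reversed: -11.3 kJ/mol
Combining the equations, ΔH° = (2)·(+9.2) + (-1)·(+11.3) = 7.1 kJ/mol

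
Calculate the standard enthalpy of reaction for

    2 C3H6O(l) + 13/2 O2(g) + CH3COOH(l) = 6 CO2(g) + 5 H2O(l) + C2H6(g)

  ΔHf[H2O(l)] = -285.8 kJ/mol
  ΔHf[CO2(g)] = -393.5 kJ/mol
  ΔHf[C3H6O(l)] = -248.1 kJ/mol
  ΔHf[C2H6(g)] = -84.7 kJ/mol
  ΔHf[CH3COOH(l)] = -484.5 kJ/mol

Products: 6·(-393.5) + 5·(-285.8) + 1·(-84.7) = -3874.7
Reactants: 2·(-248.1) + 13/2·(+0.0) + 1·(-484.5) = -980.7
ΔH°rxn = (-3874.7) − (-980.7) = -2894.0 kJ/mol

ΔH°rxn = -2894.0 kJ/mol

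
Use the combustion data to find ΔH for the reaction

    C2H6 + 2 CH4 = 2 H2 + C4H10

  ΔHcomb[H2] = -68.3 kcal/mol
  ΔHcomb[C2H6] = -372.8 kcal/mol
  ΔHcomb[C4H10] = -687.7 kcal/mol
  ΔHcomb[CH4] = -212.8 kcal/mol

ΔH = 25.9 kcal/mol

With combustion enthalpies, reactants minus products:
= [1·(-372.8) + 2·(-212.8)] − [2·(-68.3) + 1·(-687.7)]
= 25.9 kcal/mol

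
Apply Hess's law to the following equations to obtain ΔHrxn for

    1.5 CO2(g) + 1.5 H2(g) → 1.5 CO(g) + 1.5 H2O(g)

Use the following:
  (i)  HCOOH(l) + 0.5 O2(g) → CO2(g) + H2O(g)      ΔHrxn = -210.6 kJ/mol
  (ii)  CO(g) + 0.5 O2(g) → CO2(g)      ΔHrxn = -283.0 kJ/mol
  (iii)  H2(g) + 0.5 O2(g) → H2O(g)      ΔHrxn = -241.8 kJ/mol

(i): not needed.
(ii) reversed and × 3/2: (-3/2)·(-283.0) = +424.5 kJ/mol
(iii) × 3/2: (3/2)·(-241.8) = -362.7 kJ/mol
Since enthalpy is a state function, ΔHrxn = (+424.5) + (-362.7) = 61.8 kJ/mol

ΔHrxn = 61.8 kJ/mol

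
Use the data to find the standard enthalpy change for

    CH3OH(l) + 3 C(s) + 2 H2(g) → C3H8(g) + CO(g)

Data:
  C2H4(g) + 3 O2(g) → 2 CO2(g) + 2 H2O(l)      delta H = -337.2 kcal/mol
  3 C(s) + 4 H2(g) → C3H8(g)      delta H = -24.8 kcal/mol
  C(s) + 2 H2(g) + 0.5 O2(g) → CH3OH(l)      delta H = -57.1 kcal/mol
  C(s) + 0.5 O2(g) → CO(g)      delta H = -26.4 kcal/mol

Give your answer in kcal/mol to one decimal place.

delta H = 5.9 kcal/mol

equation 1: not needed.
equation 2 as written: -24.8 kcal/mol
equation 3 reversed: +57.1 kcal/mol
equation 4 as written: -26.4 kcal/mol
delta H = (1)·(-24.8) + (-1)·(-57.1) + (1)·(-26.4) = 5.9 kcal/mol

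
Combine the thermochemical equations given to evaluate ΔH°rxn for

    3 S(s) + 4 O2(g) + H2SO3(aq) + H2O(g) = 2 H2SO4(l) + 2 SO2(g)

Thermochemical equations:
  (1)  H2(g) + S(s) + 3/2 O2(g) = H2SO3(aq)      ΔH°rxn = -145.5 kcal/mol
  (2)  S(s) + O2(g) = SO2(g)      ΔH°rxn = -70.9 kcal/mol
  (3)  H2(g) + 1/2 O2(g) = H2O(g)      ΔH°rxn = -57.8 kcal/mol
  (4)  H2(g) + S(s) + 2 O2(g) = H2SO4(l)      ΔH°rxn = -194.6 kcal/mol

(1) reversed: +145.5 kcal/mol
(2) × 2: (2)·(-70.9) = -141.8 kcal/mol
(3) reversed: +57.8 kcal/mol
(4) × 2: (2)·(-194.6) = -389.2 kcal/mol
Since enthalpy is a state function, ΔH°rxn = (+145.5) + (-141.8) + (+57.8) + (-389.2) = -327.7 kcal/mol

ΔH°rxn = -327.7 kcal/mol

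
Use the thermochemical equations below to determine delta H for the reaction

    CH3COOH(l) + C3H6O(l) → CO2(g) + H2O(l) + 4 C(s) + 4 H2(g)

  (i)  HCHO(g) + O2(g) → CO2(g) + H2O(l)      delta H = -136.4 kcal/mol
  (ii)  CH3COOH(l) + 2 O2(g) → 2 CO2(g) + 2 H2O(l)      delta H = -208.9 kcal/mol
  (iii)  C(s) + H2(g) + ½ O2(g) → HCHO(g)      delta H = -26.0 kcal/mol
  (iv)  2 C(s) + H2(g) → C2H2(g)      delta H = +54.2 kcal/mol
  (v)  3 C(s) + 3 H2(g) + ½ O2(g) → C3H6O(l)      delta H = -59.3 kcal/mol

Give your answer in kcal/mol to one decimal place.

(i) reversed: +136.4 kcal/mol
(ii) as written (CH3COOH(l) already on the reactant side): -208.9 kcal/mol
(iii) reversed: +26.0 kcal/mol
(iv): not needed (C2H2(g) appears nowhere else).
(v) reversed (C3H6O(l) must end up as a reactant): +59.3 kcal/mol
delta H = (+136.4) + (-208.9) + (+26.0) + (+59.3) = 12.8 kcal/mol

delta H = 12.8 kcal/mol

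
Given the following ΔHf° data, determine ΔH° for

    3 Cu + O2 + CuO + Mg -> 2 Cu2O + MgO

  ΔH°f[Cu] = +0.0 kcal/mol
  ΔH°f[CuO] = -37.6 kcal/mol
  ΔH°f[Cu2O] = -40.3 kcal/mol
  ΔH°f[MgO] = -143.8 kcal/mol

Products: 2·(-40.3) + 1·(-143.8) = -224.4
Reactants: 3·(+0.0) + 1·(+0.0) + 1·(-37.6) + 1·(+0.0) = -37.6
ΔH° = (-224.4) − (-37.6) = -186.8 kcal/mol

ΔH° = -186.8 kcal/mol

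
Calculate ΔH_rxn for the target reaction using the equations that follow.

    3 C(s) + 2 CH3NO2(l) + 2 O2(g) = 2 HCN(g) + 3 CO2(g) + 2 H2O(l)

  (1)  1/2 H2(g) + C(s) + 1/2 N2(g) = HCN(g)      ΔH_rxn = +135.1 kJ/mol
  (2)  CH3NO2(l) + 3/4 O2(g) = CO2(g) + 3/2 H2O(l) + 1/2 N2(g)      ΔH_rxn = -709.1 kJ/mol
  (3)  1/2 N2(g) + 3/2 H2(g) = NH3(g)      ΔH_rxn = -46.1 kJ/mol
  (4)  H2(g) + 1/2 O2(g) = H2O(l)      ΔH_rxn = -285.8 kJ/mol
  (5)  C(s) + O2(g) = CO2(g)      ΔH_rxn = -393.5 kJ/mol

(1) × 2: (2)·(+135.1) = +270.2 kJ/mol
(2) × 2: (2)·(-709.1) = -1418.2 kJ/mol
(3): not needed.
(4) reversed: +285.8 kJ/mol
(5) as written: -393.5 kJ/mol
ΔH_rxn = (+270.2) + (-1418.2) + (+285.8) + (-393.5) = -1255.7 kJ/mol

ΔH_rxn = -1255.7 kJ/mol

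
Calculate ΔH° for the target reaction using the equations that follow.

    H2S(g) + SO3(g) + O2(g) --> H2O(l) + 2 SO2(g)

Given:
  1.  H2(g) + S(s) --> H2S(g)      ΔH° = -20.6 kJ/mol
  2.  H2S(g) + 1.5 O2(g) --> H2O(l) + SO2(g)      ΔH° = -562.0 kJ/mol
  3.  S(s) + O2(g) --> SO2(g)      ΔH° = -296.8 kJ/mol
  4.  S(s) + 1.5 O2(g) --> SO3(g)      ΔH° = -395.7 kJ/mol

ΔH° = -463.1 kJ/mol

eq. 1: not needed (H2(g) appears nowhere else).
eq. 2 as written (H2O(l) already on the product side): -562.0 kJ/mol
eq. 3 as written: -296.8 kJ/mol
eq. 4 reversed (reverse to put SO3(g) on the reactant side): +395.7 kJ/mol
By Hess's law, ΔH° = (1)·(-562.0) + (1)·(-296.8) + (-1)·(-395.7) = -463.1 kJ/mol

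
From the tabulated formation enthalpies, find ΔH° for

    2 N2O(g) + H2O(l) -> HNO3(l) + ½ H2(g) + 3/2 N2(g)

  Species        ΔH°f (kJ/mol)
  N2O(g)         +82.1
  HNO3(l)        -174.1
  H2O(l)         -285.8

ΔH° = -52.5 kJ/mol

Products: 1·(-174.1) + 1/2·(+0.0) + 3/2·(+0.0) = -174.1
Reactants: 2·(+82.1) + 1·(-285.8) = -121.6
ΔH° = (-174.1) − (-121.6) = -52.5 kJ/mol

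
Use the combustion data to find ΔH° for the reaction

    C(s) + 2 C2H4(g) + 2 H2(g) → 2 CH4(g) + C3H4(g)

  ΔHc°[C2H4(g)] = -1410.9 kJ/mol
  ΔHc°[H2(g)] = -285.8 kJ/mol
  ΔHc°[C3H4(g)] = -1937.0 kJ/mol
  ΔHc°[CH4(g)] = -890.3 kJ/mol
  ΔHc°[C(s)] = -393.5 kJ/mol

ΔH° = -69.3 kJ/mol

With combustion enthalpies, reactants minus products:
= [1·(-393.5) + 2·(-1410.9) + 2·(-285.8)] − [2·(-890.3) + 1·(-1937.0)]
= -69.3 kJ/mol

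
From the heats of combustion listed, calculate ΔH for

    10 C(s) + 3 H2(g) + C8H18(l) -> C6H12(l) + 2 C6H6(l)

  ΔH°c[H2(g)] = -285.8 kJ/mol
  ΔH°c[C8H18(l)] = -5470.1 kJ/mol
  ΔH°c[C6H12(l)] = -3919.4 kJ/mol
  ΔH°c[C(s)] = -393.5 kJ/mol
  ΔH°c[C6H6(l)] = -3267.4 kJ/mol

ΔH = 191.7 kJ/mol

Using ΔH = Σ nΔHc°(reactants) − Σ nΔHc°(products):
= [10·(-393.5) + 3·(-285.8) + 1·(-5470.1)] − [1·(-3919.4) + 2·(-3267.4)]
= 191.7 kJ/mol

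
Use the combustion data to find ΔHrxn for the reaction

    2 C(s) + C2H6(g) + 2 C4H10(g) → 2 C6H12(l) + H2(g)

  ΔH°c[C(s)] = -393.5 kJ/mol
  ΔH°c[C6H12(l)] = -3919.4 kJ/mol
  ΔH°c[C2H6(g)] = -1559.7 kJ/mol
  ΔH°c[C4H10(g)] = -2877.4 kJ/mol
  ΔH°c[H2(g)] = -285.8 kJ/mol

ΔHrxn = 23.1 kJ/mol

With combustion enthalpies, reactants minus products:
= [2·(-393.5) + 1·(-1559.7) + 2·(-2877.4)] − [2·(-3919.4) + 1·(-285.8)]
= 23.1 kJ/mol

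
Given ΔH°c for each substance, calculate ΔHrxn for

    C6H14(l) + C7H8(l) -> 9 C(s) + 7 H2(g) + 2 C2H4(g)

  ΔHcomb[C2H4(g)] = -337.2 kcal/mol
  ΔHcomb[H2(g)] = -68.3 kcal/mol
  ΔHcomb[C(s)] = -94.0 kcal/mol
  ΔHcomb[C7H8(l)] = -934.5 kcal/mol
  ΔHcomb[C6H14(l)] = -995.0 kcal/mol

ΔHrxn = 69.0 kcal/mol

With combustion enthalpies, reactants minus products:
= [1·(-995.0) + 1·(-934.5)] − [9·(-94.0) + 7·(-68.3) + 2·(-337.2)]
= 69.0 kcal/mol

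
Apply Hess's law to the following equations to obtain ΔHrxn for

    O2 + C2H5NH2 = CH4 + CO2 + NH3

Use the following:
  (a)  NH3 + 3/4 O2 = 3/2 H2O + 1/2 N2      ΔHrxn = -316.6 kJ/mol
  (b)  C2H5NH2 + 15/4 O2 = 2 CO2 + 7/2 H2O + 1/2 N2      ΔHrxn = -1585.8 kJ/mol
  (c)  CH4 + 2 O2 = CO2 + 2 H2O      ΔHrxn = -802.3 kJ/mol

ΔHrxn = -466.9 kJ/mol

(a) reversed: +316.6 kJ/mol
(b) as written: -1585.8 kJ/mol
(c) reversed: +802.3 kJ/mol
ΔHrxn = (-1)·(-316.6) + (1)·(-1585.8) + (-1)·(-802.3) = -466.9 kJ/mol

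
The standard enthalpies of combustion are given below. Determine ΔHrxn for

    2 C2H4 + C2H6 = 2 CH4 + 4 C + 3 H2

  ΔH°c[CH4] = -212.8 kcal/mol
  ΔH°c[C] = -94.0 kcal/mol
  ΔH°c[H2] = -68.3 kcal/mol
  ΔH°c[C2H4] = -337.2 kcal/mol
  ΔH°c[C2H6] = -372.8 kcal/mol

Using ΔH = Σ nΔHc°(reactants) − Σ nΔHc°(products):
= [2·(-337.2) + 1·(-372.8)] − [2·(-212.8) + 4·(-94.0) + 3·(-68.3)]
= -40.7 kcal/mol

ΔHrxn = -40.7 kcal/mol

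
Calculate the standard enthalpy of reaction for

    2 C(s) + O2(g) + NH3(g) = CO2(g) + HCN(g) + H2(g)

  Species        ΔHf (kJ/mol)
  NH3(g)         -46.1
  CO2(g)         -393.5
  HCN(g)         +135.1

Products: 1·(-393.5) + 1·(+135.1) + 1·(+0.0) = -258.4
Reactants: 2·(+0.0) + 1·(+0.0) + 1·(-46.1) = -46.1
ΔH_rxn = (-258.4) − (-46.1) = -212.3 kJ/mol

ΔH_rxn = -212.3 kJ/mol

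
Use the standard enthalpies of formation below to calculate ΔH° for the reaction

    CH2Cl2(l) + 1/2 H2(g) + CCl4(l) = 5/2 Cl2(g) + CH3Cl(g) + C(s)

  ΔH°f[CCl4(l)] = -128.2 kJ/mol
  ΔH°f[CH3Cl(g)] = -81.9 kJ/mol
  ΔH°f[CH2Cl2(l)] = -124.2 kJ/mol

ΔH° = 170.5 kJ/mol

Products: 5/2·(+0.0) + 1·(-81.9) + 1·(+0.0) = -81.9
Reactants: 1·(-124.2) + 1/2·(+0.0) + 1·(-128.2) = -252.4
ΔH° = (-81.9) − (-252.4) = 170.5 kJ/mol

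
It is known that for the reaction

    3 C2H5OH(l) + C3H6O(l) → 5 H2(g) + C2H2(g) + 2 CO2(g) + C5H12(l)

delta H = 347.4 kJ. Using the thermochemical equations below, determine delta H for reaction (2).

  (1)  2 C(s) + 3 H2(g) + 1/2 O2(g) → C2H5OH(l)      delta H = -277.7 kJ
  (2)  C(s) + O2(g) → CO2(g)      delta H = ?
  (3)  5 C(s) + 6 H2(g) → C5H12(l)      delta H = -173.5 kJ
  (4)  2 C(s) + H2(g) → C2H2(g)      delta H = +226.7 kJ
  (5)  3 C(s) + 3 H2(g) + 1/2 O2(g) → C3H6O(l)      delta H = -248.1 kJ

(1) reversed and × 3: (-3)·(-277.7) = +833.1 kJ
(2) × 2: contributes 2·x
(3) as written: -173.5 kJ
(4) as written: +226.7 kJ
(5) reversed: +248.1 kJ
+347.4 = (+833.1) + (-173.5) + (+226.7) + (+248.1) + 2·x
x = (+347.4 − (+1134.4)) / (2) = -393.5 kJ

delta H = -393.5 kJ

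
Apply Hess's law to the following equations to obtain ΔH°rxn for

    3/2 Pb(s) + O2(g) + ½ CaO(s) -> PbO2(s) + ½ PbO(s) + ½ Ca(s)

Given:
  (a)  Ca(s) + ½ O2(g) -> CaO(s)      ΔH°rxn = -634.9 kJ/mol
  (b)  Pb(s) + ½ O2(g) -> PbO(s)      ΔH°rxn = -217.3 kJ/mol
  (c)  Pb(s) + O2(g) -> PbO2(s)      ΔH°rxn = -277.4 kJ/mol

ΔH°rxn = -68.6 kJ/mol

(a) reversed and × 1/2: (-1/2)·(-634.9) = +317.45 kJ/mol
(b) × 1/2: (1/2)·(-217.3) = -108.65 kJ/mol
(c) as written: -277.4 kJ/mol
ΔH°rxn = (-1/2)·(-634.9) + (1/2)·(-217.3) + (1)·(-277.4) = -68.6 kJ/mol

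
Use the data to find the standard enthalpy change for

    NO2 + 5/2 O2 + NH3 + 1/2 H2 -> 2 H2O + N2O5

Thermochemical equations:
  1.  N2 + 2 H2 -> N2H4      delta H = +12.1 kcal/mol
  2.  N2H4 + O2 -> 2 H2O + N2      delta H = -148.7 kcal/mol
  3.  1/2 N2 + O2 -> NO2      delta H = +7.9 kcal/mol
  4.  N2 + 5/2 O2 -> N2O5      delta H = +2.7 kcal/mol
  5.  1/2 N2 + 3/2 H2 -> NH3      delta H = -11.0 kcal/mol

delta H = -130.8 kcal/mol

eq. 1 as written: +12.1 kcal/mol
eq. 2 as written: -148.7 kcal/mol
eq. 3 reversed: -7.9 kcal/mol
eq. 4 as written: +2.7 kcal/mol
eq. 5 reversed: +11.0 kcal/mol
delta H = (+12.1) + (-148.7) + (-7.9) + (+2.7) + (+11.0) = -130.8 kcal/mol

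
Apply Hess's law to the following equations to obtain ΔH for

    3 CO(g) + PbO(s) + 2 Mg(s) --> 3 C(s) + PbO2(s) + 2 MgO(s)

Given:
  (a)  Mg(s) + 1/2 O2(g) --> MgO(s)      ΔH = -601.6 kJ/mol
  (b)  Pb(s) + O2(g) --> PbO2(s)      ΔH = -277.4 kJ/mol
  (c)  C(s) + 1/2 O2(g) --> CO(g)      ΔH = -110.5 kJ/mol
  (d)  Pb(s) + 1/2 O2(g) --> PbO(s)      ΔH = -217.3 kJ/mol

(a) × 2: (2)·(-601.6) = -1203.2 kJ/mol
(b) as written: -277.4 kJ/mol
(c) reversed and × 3: (-3)·(-110.5) = +331.5 kJ/mol
(d) reversed: +217.3 kJ/mol
Combining the equations, ΔH = (-1203.2) + (-277.4) + (+331.5) + (+217.3) = -931.8 kJ/mol

ΔH = -931.8 kJ/mol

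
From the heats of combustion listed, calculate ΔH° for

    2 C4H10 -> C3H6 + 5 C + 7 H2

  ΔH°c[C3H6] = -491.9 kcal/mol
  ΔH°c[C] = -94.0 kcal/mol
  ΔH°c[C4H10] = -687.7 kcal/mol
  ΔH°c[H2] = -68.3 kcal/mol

ΔH° = 64.6 kcal/mol

Using ΔH = Σ nΔHc°(reactants) − Σ nΔHc°(products):
= [2·(-687.7)] − [1·(-491.9) + 5·(-94.0) + 7·(-68.3)]
= 64.6 kcal/mol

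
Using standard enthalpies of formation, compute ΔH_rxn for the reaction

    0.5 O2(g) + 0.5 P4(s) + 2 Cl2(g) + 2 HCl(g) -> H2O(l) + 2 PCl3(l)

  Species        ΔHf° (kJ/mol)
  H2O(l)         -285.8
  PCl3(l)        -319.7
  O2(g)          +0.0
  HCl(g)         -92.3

ΔH_rxn = -740.6 kJ/mol

Products: 1·(-285.8) + 2·(-319.7) = -925.2
Reactants: 1/2·(+0.0) + 1/2·(+0.0) + 2·(+0.0) + 2·(-92.3) = -184.6
ΔH_rxn = (-925.2) − (-184.6) = -740.6 kJ/mol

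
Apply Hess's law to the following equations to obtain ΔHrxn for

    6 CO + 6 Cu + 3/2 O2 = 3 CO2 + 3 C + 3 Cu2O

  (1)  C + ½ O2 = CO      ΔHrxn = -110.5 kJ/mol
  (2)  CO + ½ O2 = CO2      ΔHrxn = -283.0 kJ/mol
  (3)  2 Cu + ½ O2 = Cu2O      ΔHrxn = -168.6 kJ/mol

ΔHrxn = -1023.3 kJ/mol

(1) reversed and × 3 (reverse to put C on the product side; scale by 3 for the 3 C): (-3)·(-110.5) = +331.5 kJ/mol
(2) × 3 (×3 to match 3 CO2 in the target): (3)·(-283.0) = -849.0 kJ/mol
(3) × 3 (×3 to match 3 Cu2O in the target): (3)·(-168.6) = -505.8 kJ/mol
Summing the manipulated equations, ΔHrxn = (-3)·(-110.5) + (3)·(-283.0) + (3)·(-168.6) = -1023.3 kJ/mol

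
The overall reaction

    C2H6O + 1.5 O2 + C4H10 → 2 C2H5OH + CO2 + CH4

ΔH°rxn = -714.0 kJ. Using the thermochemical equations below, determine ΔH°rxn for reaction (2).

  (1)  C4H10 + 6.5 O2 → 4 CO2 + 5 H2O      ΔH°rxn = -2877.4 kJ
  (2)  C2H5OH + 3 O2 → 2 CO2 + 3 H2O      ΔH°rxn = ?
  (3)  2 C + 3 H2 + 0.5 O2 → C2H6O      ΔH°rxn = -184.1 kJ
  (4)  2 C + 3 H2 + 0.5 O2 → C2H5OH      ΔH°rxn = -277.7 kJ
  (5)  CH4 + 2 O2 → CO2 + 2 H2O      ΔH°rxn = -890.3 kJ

ΔH°rxn = -1366.7 kJ

(1) as written (C4H10 already on the reactant side): -2877.4 kJ
(2) reversed: contributes −x
(3) reversed (reverse to put C2H6O on the reactant side): +184.1 kJ
(4) as written: -277.7 kJ
(5) reversed (CH4 must end up as a product): +890.3 kJ
-714.0 = (-2877.4) + (+184.1) + (-277.7) + (+890.3) − x
x = (-714.0 − (-2080.7)) / (-1) = -1366.7 kJ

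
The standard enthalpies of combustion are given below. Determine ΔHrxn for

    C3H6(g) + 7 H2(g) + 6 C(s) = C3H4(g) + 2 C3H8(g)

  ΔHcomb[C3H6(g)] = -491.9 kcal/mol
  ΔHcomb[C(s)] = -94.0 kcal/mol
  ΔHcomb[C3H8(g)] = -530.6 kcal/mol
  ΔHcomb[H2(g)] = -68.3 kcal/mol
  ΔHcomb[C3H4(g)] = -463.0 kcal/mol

Using ΔH = Σ nΔHc°(reactants) − Σ nΔHc°(products):
= [1·(-491.9) + 7·(-68.3) + 6·(-94.0)] − [1·(-463.0) + 2·(-530.6)]
= -9.8 kcal/mol

ΔHrxn = -9.8 kcal/mol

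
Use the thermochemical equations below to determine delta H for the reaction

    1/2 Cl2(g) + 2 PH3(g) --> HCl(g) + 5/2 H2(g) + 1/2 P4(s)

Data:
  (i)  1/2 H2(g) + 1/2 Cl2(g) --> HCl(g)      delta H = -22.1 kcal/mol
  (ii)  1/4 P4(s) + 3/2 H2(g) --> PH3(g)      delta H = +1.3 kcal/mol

delta H = -24.7 kcal/mol

(i) as written: -22.1 kcal/mol
(ii) reversed and × 2: (-2)·(+1.3) = -2.6 kcal/mol
delta H = (1)·(-22.1) + (-2)·(+1.3) = -24.7 kcal/mol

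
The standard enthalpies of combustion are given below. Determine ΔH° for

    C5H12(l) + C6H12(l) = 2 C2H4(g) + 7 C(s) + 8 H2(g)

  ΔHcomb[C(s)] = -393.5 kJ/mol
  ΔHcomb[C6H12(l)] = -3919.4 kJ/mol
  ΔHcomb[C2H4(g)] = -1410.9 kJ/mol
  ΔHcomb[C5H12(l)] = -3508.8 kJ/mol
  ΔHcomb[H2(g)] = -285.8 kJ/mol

Using ΔH = Σ nΔHc°(reactants) − Σ nΔHc°(products):
= [1·(-3508.8) + 1·(-3919.4)] − [2·(-1410.9) + 7·(-393.5) + 8·(-285.8)]
= 434.5 kJ/mol

ΔH° = 434.5 kJ/mol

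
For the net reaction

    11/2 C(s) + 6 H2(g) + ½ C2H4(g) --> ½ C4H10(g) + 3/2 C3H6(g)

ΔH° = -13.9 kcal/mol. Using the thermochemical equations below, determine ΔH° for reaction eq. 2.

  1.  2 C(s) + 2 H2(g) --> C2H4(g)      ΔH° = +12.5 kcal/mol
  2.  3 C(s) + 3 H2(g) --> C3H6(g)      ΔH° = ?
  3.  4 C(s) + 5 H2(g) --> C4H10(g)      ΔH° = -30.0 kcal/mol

eq. 1 reversed and × 1/2: (-1/2)·(+12.5) = -6.25 kcal/mol
eq. 2 × 3/2: contributes 3/2·x
eq. 3 × 1/2: (1/2)·(-30.0) = -15.0 kcal/mol
-13.9 = (-6.25) + (-15.0) + 3/2·x
x = (-13.9 − (-21.25)) / (3/2) = 4.9 kcal/mol

ΔH° = 4.9 kcal/mol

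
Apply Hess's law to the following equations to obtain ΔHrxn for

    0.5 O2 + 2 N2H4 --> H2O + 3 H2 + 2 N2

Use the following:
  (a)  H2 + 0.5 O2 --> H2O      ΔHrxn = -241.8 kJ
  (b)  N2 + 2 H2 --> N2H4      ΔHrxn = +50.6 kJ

(a) as written: -241.8 kJ
(b) reversed and × 2: (-2)·(+50.6) = -101.2 kJ
Summing the manipulated equations, ΔHrxn = (1)·(-241.8) + (-2)·(+50.6) = -343.0 kJ

ΔHrxn = -343.0 kJ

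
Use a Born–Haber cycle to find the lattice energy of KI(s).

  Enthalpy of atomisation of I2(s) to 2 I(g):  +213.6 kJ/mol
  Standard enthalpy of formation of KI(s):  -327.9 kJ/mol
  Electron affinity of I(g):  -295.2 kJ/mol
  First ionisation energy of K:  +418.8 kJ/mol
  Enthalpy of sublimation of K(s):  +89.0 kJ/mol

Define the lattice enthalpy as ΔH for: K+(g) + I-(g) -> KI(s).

U = -647.3 kJ/mol

ΔHf° = 1·ΔHsub + 1·(ΣIE) + 1/2·D(I2) + 1·EA + U
-327.9 = 1·(+89.0) + 1·(+418.8) + 1/2·(+213.6) + 1·(-295.2) + U
U = -327.9 − (+319.4) = -647.3 kJ/mol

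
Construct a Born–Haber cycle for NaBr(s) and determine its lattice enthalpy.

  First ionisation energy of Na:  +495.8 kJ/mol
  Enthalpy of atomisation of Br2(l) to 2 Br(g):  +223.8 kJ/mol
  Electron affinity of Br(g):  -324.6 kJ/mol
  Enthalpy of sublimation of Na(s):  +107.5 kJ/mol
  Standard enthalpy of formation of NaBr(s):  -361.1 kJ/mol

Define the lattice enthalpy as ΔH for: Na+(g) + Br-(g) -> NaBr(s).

ΔHf° = 1·ΔHsub + 1·(ΣIE) + 1/2·D(Br2) + 1·EA + U
-361.1 = 1·(+107.5) + 1·(+495.8) + 1/2·(+223.8) + 1·(-324.6) + U
U = -361.1 − (+390.6) = -751.7 kJ/mol

U = -751.7 kJ/mol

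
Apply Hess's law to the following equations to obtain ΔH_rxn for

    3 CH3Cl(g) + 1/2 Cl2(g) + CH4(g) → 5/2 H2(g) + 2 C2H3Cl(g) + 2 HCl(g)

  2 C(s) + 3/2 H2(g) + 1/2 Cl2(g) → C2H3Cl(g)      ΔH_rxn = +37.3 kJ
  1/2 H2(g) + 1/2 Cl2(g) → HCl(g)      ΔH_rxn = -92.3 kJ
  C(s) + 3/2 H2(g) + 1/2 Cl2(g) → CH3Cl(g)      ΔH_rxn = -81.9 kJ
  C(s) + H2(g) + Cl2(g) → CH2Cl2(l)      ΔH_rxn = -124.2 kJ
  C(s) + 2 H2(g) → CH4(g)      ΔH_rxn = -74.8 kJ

equation 1 × 2 (×2 to match 2 C2H3Cl(g) in the target): (2)·(+37.3) = +74.6 kJ
equation 2 × 2 (×2 to match 2 HCl(g) in the target): (2)·(-92.3) = -184.6 kJ
equation 3 reversed and × 3 (reverse to put CH3Cl(g) on the reactant side; ×3 to match 3 CH3Cl(g) in the target): (-3)·(-81.9) = +245.7 kJ
equation 4: not needed (CH2Cl2(l) appears nowhere else).
equation 5 reversed (CH4(g) must end up as a reactant): +74.8 kJ
Combining the equations, ΔH_rxn = (2)·(+37.3) + (2)·(-92.3) + (-3)·(-81.9) + (-1)·(-74.8) = 210.5 kJ

ΔH_rxn = 210.5 kJ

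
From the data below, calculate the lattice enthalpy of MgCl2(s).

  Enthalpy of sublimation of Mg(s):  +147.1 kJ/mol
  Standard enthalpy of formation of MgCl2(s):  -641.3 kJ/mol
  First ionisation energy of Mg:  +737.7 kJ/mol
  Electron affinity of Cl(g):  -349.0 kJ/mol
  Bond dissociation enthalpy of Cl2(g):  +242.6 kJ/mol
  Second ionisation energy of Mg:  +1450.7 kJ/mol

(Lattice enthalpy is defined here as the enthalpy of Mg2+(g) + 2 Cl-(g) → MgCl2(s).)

ΔHf° = 1·ΔHsub + 1·(ΣIE) + 1·D(Cl2) + 2·EA + U
-641.3 = 1·(+147.1) + 1·(+2188.4) + 1·(+242.6) + 2·(-349.0) + U
U = -641.3 − (+1880.1) = -2521.4 kJ/mol

U = -2521.4 kJ/mol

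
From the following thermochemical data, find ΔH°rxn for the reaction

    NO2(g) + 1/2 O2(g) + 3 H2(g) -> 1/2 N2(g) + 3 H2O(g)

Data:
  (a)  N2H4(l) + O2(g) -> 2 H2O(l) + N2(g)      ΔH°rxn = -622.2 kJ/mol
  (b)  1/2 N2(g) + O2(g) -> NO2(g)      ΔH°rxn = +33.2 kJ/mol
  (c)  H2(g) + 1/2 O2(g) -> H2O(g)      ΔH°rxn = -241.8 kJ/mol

(a): not needed (H2O(l) appears nowhere else).
(b) reversed (reverse to put NO2(g) on the reactant side): -33.2 kJ/mol
(c) × 3 (scale by 3 for the 3 H2O(g)): (3)·(-241.8) = -725.4 kJ/mol
ΔH°rxn = (-33.2) + (-725.4) = -758.6 kJ/mol

ΔH°rxn = -758.6 kJ/mol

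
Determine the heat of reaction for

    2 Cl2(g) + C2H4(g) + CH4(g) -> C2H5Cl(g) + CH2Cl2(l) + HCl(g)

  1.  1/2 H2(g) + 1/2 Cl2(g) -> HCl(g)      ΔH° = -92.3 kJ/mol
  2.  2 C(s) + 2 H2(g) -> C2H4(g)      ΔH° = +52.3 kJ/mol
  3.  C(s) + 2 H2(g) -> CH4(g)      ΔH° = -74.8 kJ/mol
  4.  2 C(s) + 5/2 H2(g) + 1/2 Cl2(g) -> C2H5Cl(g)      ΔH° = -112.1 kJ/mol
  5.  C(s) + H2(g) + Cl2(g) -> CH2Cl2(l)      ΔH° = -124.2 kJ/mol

ΔH° = -306.1 kJ/mol

eq. 1 as written (HCl(g) already on the product side): -92.3 kJ/mol
eq. 2 reversed (reverse to put C2H4(g) on the reactant side): -52.3 kJ/mol
eq. 3 reversed (reverse to put CH4(g) on the reactant side): +74.8 kJ/mol
eq. 4 as written (C2H5Cl(g) already on the product side): -112.1 kJ/mol
eq. 5 as written (CH2Cl2(l) already on the product side): -124.2 kJ/mol
ΔH° = (1)·(-92.3) + (-1)·(+52.3) + (-1)·(-74.8) + (1)·(-112.1) + (1)·(-124.2) = -306.1 kJ/mol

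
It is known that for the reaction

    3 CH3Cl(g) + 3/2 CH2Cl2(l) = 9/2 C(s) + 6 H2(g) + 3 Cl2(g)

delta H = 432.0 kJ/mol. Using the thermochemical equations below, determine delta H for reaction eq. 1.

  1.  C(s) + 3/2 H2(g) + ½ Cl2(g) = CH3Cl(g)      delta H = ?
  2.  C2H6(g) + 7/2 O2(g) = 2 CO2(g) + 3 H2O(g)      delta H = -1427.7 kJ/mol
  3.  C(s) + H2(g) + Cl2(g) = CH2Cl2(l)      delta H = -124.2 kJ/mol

delta H = -81.9 kJ/mol

eq. 1 reversed and × 3: contributes −3·x
eq. 2: not needed.
eq. 3 reversed and × 3/2: (-3/2)·(-124.2) = +186.3 kJ/mol
+432.0 = (+186.3) − 3·x
x = (+432.0 − (+186.3)) / (-3) = -81.9 kJ/mol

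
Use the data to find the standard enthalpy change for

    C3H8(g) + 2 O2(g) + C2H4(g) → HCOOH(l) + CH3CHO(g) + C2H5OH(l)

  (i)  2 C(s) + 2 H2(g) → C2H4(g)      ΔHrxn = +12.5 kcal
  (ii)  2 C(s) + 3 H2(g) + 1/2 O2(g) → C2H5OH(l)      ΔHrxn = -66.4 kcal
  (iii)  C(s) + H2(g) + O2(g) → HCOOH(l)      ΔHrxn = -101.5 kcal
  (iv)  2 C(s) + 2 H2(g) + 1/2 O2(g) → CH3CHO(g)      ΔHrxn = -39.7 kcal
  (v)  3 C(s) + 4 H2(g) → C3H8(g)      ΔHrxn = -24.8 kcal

(i) reversed: -12.5 kcal
(ii) as written: -66.4 kcal
(iii) as written: -101.5 kcal
(iv) as written: -39.7 kcal
(v) reversed: +24.8 kcal
Combining the equations, ΔHrxn = (-1)·(+12.5) + (1)·(-66.4) + (1)·(-101.5) + (1)·(-39.7) + (-1)·(-24.8) = -195.3 kcal

ΔHrxn = -195.3 kcal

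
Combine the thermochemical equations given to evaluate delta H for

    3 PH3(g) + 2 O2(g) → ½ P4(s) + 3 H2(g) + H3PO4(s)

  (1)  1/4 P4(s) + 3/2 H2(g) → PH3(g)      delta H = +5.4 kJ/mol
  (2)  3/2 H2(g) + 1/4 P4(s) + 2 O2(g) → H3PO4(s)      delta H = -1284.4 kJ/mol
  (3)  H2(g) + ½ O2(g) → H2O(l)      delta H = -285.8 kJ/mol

delta H = -1300.6 kJ/mol

(1) reversed and × 3 (reverse to put PH3(g) on the reactant side; ×3 to match 3 PH3(g) in the target): (-3)·(+5.4) = -16.2 kJ/mol
(2) as written (H3PO4(s) already on the product side): -1284.4 kJ/mol
(3): not needed (H2O(l) appears nowhere else).
Summing the manipulated equations, delta H = (-16.2) + (-1284.4) = -1300.6 kJ/mol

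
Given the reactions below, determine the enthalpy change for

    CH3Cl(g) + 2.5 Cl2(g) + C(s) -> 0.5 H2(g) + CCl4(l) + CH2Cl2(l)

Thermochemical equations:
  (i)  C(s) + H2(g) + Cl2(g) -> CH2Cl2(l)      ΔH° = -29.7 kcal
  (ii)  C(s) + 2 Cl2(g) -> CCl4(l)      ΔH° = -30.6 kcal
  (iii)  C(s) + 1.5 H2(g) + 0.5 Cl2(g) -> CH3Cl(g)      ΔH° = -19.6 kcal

ΔH° = -40.7 kcal

(i) as written: -29.7 kcal
(ii) as written: -30.6 kcal
(iii) reversed: +19.6 kcal
ΔH° = (-29.7) + (-30.6) + (+19.6) = -40.7 kcal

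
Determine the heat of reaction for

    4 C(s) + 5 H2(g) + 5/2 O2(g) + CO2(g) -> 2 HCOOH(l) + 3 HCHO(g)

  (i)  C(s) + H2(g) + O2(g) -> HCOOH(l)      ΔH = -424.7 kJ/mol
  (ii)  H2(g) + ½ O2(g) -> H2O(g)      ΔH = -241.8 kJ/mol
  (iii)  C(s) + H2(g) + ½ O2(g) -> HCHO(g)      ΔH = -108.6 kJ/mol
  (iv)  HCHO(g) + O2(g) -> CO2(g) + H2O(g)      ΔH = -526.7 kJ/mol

(i) × 2: (2)·(-424.7) = -849.4 kJ/mol
(ii) as written: -241.8 kJ/mol
(iii) × 2: (2)·(-108.6) = -217.2 kJ/mol
(iv) reversed: +526.7 kJ/mol
Since enthalpy is a state function, ΔH = (-849.4) + (-241.8) + (-217.2) + (+526.7) = -781.7 kJ/mol

ΔH = -781.7 kJ/mol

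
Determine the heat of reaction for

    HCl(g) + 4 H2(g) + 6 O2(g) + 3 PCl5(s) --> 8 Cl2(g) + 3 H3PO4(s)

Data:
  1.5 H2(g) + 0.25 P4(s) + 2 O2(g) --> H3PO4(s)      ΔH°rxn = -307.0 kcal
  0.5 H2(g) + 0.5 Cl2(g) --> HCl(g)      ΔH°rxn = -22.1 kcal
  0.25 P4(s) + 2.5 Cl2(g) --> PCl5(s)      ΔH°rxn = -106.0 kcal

equation 1 × 3: (3)·(-307.0) = -921.0 kcal
equation 2 reversed: +22.1 kcal
equation 3 reversed and × 3: (-3)·(-106.0) = +318.0 kcal
By Hess's law, ΔH°rxn = (3)·(-307.0) + (-1)·(-22.1) + (-3)·(-106.0) = -580.9 kcal

ΔH°rxn = -580.9 kcal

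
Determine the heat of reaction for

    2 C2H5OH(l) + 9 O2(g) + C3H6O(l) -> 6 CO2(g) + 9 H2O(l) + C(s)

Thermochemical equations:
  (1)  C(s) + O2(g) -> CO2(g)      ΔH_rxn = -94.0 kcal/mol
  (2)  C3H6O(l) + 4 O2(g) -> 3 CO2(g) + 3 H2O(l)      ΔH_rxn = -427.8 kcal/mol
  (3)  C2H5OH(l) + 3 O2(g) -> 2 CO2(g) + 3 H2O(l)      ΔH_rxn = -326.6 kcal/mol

ΔH_rxn = -987.0 kcal/mol

(1) reversed (C(s) must end up as a product): +94.0 kcal/mol
(2) as written (C3H6O(l) already on the reactant side): -427.8 kcal/mol
(3) × 2 (×2 to match 2 C2H5OH(l) in the target): (2)·(-326.6) = -653.2 kcal/mol
Summing the manipulated equations, ΔH_rxn = (+94.0) + (-427.8) + (-653.2) = -987.0 kcal/mol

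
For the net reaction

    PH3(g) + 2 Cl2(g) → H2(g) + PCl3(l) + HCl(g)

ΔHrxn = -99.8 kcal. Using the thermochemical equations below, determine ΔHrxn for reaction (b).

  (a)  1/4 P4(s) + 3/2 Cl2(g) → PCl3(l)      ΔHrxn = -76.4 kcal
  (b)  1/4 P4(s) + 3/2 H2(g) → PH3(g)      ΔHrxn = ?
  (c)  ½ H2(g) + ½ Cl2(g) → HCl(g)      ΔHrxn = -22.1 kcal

(a) as written (PCl3(l) already on the product side): -76.4 kcal
(b) reversed (PH3(g) must end up as a reactant): contributes −x
(c) as written (HCl(g) already on the product side): -22.1 kcal
-99.8 = (-76.4) + (-22.1) − x
x = (-99.8 − (-98.5)) / (-1) = 1.3 kcal

ΔHrxn = 1.3 kcal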